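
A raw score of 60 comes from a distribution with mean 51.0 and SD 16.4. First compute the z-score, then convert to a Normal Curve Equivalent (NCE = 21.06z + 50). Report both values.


z = (X - mean) / SD = (60 - 51.0) / 16.4
z = 9.0 / 16.4
z = 0.5488
NCE = NCE = 21.06z + 50
Carry z at full precision (z = 9.0 / 16.4) into the conversion:
NCE = 21.06 * (9.0 / 16.4) + 50 = 189.54 / 16.4 + 50
NCE = 11.5573 + 50
NCE = 61.5573

61.5573


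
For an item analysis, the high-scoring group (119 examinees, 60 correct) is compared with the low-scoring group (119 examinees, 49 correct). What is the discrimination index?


p_upper = 60/119 = 0.5042
p_lower = 49/119 = 0.4118
D = 0.5042 - 0.4118 = 0.0924

0.0924


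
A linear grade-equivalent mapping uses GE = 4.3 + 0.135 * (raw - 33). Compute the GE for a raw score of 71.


raw - median = 71 - 33 = 38
slope * diff = 0.135 * 38 = 5.13
GE = 4.3 + 5.13
GE = 9.43

9.43


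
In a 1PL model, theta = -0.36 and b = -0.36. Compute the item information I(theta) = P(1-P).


P = 1/(1+exp(-(-0.36--0.36))) = 0.5
I = P*(1-P) = 0.5 * 0.5
I = 0.25

0.25


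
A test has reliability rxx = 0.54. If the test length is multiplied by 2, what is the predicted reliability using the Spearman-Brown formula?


r_new = (n * rxx) / (1 + (n-1) * rxx)
r_new = (2 * 0.54) / (1 + 1 * 0.54)
r_new = 1.08 / 1.54
r_new = 0.7013

0.7013


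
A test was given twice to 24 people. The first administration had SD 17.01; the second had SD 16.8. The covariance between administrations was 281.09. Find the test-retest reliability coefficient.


r = cov(X,Y) / (SD_X * SD_Y)
r = 281.09 / (17.01 * 16.8)
r = 281.09 / 285.768
r = 0.9836

0.9836


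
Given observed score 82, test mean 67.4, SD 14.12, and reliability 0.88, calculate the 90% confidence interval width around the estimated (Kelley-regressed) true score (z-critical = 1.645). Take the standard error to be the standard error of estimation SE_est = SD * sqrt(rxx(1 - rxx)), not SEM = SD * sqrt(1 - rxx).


True score estimate = 0.88*82 + 0.12*67.4 = 80.248
SE_est = SD * sqrt(rxx * (1 - rxx)) = 14.12 * sqrt(0.88 * 0.12) = 14.12 * sqrt(0.1056) = 4.588457
CI = T_est +/- z * SE_est, so width = 2 * z * SE_est = 2 * 1.645 * 4.588457
Width = 15.096

15.096


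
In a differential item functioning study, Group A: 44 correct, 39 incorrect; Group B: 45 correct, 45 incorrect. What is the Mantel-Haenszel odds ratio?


Odds_A = 44/39 = 1.1282
Odds_B = 45/45 = 1.0
OR = Odds_A / Odds_B = 1.1282 / 1.0
Exactly, OR = (44 * 45) / (39 * 45) = 1980 / 1755
OR = 1.1282

1.1282


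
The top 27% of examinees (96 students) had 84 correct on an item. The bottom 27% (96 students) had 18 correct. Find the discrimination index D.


p_upper = 84/96 = 0.875
p_lower = 18/96 = 0.1875
D = 0.875 - 0.1875 = 0.6875

0.6875


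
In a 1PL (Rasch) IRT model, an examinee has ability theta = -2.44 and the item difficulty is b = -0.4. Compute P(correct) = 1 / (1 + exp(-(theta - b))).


theta - b = -2.44 - -0.4 = -2.04
exp(-(theta - b)) = exp(2.04) = 7.6906
P = 1 / (1 + 7.6906)
P = 0.1151

0.1151


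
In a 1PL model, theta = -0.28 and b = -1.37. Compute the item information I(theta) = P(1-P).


P = 1/(1+exp(-(-0.28--1.37))) = 0.7484
I = P*(1-P) = 0.7484 * 0.2516
I = 0.1883

0.1883


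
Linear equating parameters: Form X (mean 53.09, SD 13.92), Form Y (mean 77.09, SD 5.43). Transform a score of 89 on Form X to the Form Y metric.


slope = SD_Y / SD_X = 5.43 / 13.92 ~ 0.3901
intercept = mean_Y - slope * mean_X = 77.09 - (5.43 / 13.92) * 53.09 ~ 56.3803
Y = slope * X + intercept. To avoid rounding drift from the rounded slope/intercept, evaluate the equivalent form Y = mean_Y + SD_Y * (X - mean_X) / SD_X at full precision:
Y = 77.09 + 5.43 * (89 - 53.09) / 13.92
Y = 77.09 + 5.43 * 35.91 / 13.92
Y = 77.09 + 194.9913 / 13.92
Y = 77.09 + 14.008
Y = 91.098

91.098


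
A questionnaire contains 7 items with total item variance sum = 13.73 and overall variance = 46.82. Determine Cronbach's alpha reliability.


alpha = (k/(k-1)) * (1 - sum(si^2)/s_total^2)
= (7/6) * (1 - 13.73/46.82)
alpha = 0.8245

0.8245


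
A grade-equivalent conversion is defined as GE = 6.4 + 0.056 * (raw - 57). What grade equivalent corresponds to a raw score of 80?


raw - median = 80 - 57 = 23
slope * diff = 0.056 * 23 = 1.288
GE = 6.4 + 1.288
GE = 7.688

7.688


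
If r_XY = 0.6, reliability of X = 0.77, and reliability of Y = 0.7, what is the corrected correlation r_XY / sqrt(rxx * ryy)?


r_corrected = rxy / sqrt(rxx * ryy)
= 0.6 / sqrt(0.77 * 0.7)
= 0.6 / sqrt(0.539)
= 0.6 / 0.734166
r_corrected = 0.8173

0.8173


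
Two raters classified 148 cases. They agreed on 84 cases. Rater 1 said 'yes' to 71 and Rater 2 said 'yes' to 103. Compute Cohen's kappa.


P_o = 84/148 = 0.567568
P_e = (71*103 + 77*45) / 21904 = 0.492056
kappa = (P_o - P_e) / (1 - P_e)
kappa = (0.567568 - 0.492056) / (1 - 0.492056)
kappa = 0.1487

0.1487


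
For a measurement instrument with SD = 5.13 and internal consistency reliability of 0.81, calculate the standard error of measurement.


SEM = SD * sqrt(1 - rxx)
SEM = 5.13 * sqrt(1 - 0.81)
SEM = 5.13 * sqrt(0.19) = 5.13 * 0.43589
SEM = 2.2361

2.2361


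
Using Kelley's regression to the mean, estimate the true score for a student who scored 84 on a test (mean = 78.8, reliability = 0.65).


T_est = rxx * X + (1 - rxx) * mean
T_est = 0.65 * 84 + 0.35 * 78.8
T_est = 54.6 + 27.58
T_est = 82.18

82.18


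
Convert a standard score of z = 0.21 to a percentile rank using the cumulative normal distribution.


CDF(z) = 0.5 * (1 + erf(z/sqrt(2)))
erf(0.1485) = 0.1663
CDF = 0.5832
Percentile rank = 0.5832 * 100 = 58.32

58.32


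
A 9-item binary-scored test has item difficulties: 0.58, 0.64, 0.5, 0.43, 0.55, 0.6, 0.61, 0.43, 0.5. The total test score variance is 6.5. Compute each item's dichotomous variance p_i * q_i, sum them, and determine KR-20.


For each item, compute p_i * q_i:
  Item 1: 0.58 * 0.42 = 0.2436
  Item 2: 0.64 * 0.36 = 0.2304
  Item 3: 0.5 * 0.5 = 0.25
  Item 4: 0.43 * 0.57 = 0.2451
  Item 5: 0.55 * 0.45 = 0.2475
  Item 6: 0.6 * 0.4 = 0.24
  Item 7: 0.61 * 0.39 = 0.2379
  Item 8: 0.43 * 0.57 = 0.2451
  Item 9: 0.5 * 0.5 = 0.25
Sum(p_i * q_i) = 0.2436 + 0.2304 + 0.25 + 0.2451 + 0.2475 + 0.24 + 0.2379 + 0.2451 + 0.25 = 2.1896
KR-20 = (k/(k-1)) * (1 - Sum(p_i*q_i) / Var_total)
= (9/8) * (1 - 2.1896/6.5)
= 1.125 * 0.6631
KR-20 = 0.746

0.746


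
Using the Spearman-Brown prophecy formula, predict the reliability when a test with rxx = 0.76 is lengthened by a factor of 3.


r_new = (n * rxx) / (1 + (n-1) * rxx)
r_new = (3 * 0.76) / (1 + 2 * 0.76)
r_new = 2.28 / 2.52
r_new = 0.9048

0.9048


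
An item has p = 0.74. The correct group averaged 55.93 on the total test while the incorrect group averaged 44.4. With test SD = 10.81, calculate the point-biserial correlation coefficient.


q = 1 - p = 0.26
rpb = ((M1 - M0) / SD) * sqrt(p * q)
rpb = ((55.93 - 44.4) / 10.81) * sqrt(0.74 * 0.26)
rpb = 0.4678

0.4678


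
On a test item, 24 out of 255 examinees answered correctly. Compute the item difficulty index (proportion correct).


Item difficulty p = number correct / total examinees
p = 24 / 255
p = 0.0941

0.0941


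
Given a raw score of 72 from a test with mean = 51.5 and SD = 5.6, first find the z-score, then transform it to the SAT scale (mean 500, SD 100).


z = (X - mean) / SD = (72 - 51.5) / 5.6
z = 20.5 / 5.6
z = 3.6607
SAT-scale = SAT = 500 + 100z
Carry z at full precision (z = 20.5 / 5.6) into the conversion:
SAT-scale = 500 + 100 * (20.5 / 5.6) = 500 + 2050 / 5.6
SAT-scale = 500 + 366.0714
SAT-scale = 866.0714

866.0714


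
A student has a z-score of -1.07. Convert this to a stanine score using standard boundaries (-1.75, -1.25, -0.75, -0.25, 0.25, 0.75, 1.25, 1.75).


Stanine boundaries: [-1.75, -1.25, -0.75, -0.25, 0.25, 0.75, 1.25, 1.75]
z = -1.07
Check each boundary:
  z >= -1.75 -> could be stanine 2
  z >= -1.25 -> could be stanine 3
  z < -0.75
  z < -0.25
  z < 0.25
  z < 0.75
  z < 1.25
  z < 1.75
Highest qualifying boundary gives stanine = 3

3


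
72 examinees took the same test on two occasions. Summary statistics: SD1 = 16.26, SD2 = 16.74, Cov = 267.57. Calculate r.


r = cov(X,Y) / (SD_X * SD_Y)
r = 267.57 / (16.26 * 16.74)
r = 267.57 / 272.1924
r = 0.983

0.983


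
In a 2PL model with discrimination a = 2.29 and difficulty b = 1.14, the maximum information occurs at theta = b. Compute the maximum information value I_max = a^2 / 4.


For 2PL, max info at theta = b = 1.14
I_max = a^2 / 4 = 2.29^2 / 4
= 5.2441 / 4
I_max = 1.311

1.311


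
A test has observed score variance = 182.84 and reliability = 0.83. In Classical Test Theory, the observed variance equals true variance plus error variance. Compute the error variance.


var_true = rxx * var_obs = 0.83 * 182.84 = 151.7572
var_error = var_obs - var_true
var_error = 182.84 - 151.7572
var_error = 31.0828

31.0828


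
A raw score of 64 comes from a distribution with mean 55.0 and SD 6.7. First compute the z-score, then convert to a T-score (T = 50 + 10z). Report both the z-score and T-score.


z = (X - mean) / SD = (64 - 55.0) / 6.7
z = 9.0 / 6.7
z = 1.3433
T-score = T = 50 + 10z
Carry z at full precision (z = 9.0 / 6.7) into the conversion:
T-score = 50 + 10 * (9.0 / 6.7) = 50 + 90 / 6.7
T-score = 50 + 13.4328
T-score = 63.4328

63.4328


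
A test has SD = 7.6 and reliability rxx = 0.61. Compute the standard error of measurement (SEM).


SEM = SD * sqrt(1 - rxx)
SEM = 7.6 * sqrt(1 - 0.61)
SEM = 7.6 * sqrt(0.39) = 7.6 * 0.6245
SEM = 4.7462

4.7462


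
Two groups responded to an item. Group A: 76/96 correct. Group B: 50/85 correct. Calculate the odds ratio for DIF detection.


Odds_A = 76/20 = 3.8
Odds_B = 50/35 = 1.4286
OR = Odds_A / Odds_B = 3.8 / 1.4286
Exactly, OR = (76 * 35) / (20 * 50) = 2660 / 1000
OR = 2.66

2.66


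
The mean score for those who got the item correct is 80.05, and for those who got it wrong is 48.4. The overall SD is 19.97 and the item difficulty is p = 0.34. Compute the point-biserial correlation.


q = 1 - p = 0.66
rpb = ((M1 - M0) / SD) * sqrt(p * q)
rpb = ((80.05 - 48.4) / 19.97) * sqrt(0.34 * 0.66)
rpb = 0.7508

0.7508


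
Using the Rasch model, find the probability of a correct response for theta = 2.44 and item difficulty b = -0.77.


theta - b = 2.44 - -0.77 = 3.21
exp(-(theta - b)) = exp(-3.21) = 0.0404
P = 1 / (1 + 0.0404)
P = 0.9612

0.9612


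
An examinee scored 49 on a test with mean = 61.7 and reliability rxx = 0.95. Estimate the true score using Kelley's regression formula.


T_est = rxx * X + (1 - rxx) * mean
T_est = 0.95 * 49 + 0.05 * 61.7
T_est = 46.55 + 3.085
T_est = 49.635

49.635


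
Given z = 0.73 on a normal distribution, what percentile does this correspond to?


CDF(z) = 0.5 * (1 + erf(z/sqrt(2)))
erf(0.5162) = 0.5346
CDF = 0.7673
Percentile rank = 0.7673 * 100 = 76.73

76.73


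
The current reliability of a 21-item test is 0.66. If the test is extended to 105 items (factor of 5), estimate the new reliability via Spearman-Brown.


r_new = (n * rxx) / (1 + (n-1) * rxx)
r_new = (5 * 0.66) / (1 + 4 * 0.66)
r_new = 3.3 / 3.64
r_new = 0.9066

0.9066


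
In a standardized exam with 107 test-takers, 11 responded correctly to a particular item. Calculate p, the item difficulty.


Item difficulty p = number correct / total examinees
p = 11 / 107
p = 0.1028

0.1028


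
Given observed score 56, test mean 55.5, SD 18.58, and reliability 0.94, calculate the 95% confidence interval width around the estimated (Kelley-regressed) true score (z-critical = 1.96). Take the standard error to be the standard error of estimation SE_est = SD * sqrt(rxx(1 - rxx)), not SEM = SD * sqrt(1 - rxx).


True score estimate = 0.94*56 + 0.06*55.5 = 55.97
SE_est = SD * sqrt(rxx * (1 - rxx)) = 18.58 * sqrt(0.94 * 0.06) = 18.58 * sqrt(0.0564) = 4.412506
CI = T_est +/- z * SE_est, so width = 2 * z * SE_est = 2 * 1.96 * 4.412506
Width = 17.297

17.297


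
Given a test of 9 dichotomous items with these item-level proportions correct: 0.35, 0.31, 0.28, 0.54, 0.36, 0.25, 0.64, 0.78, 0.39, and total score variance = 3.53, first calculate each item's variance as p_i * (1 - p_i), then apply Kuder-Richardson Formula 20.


For each item, compute p_i * q_i:
  Item 1: 0.35 * 0.65 = 0.2275
  Item 2: 0.31 * 0.69 = 0.2139
  Item 3: 0.28 * 0.72 = 0.2016
  Item 4: 0.54 * 0.46 = 0.2484
  Item 5: 0.36 * 0.64 = 0.2304
  Item 6: 0.25 * 0.75 = 0.1875
  Item 7: 0.64 * 0.36 = 0.2304
  Item 8: 0.78 * 0.22 = 0.1716
  Item 9: 0.39 * 0.61 = 0.2379
Sum(p_i * q_i) = 0.2275 + 0.2139 + 0.2016 + 0.2484 + 0.2304 + 0.1875 + 0.2304 + 0.1716 + 0.2379 = 1.9492
KR-20 = (k/(k-1)) * (1 - Sum(p_i*q_i) / Var_total)
= (9/8) * (1 - 1.9492/3.53)
= 1.125 * 0.4478
KR-20 = 0.5038

0.5038


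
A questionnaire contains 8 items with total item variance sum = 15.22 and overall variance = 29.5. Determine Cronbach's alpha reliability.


alpha = (k/(k-1)) * (1 - sum(si^2)/s_total^2)
= (8/7) * (1 - 15.22/29.5)
alpha = 0.5532

0.5532


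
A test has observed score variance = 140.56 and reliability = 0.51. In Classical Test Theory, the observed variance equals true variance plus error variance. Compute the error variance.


var_true = rxx * var_obs = 0.51 * 140.56 = 71.6856
var_error = var_obs - var_true
var_error = 140.56 - 71.6856
var_error = 68.8744

68.8744


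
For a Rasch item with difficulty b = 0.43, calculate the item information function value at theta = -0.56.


P = 1/(1+exp(-(-0.56-0.43))) = 0.2709
I = P*(1-P) = 0.2709 * 0.7291
I = 0.1975

0.1975


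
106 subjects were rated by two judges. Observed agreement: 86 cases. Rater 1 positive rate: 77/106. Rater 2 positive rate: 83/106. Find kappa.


P_o = 86/106 = 0.811321
P_e = (77*83 + 29*23) / 11236 = 0.628159
kappa = (P_o - P_e) / (1 - P_e)
kappa = (0.811321 - 0.628159) / (1 - 0.628159)
kappa = 0.4926

0.4926


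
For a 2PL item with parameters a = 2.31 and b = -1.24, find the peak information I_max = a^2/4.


For 2PL, max info at theta = b = -1.24
I_max = a^2 / 4 = 2.31^2 / 4
= 5.3361 / 4
I_max = 1.334

1.334


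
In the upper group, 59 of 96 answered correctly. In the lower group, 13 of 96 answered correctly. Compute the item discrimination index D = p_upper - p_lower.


p_upper = 59/96 = 0.6146
p_lower = 13/96 = 0.1354
D = 0.6146 - 0.1354 = 0.4792

0.4792


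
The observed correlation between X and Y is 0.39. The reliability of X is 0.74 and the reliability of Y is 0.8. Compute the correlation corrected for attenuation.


r_corrected = rxy / sqrt(rxx * ryy)
= 0.39 / sqrt(0.74 * 0.8)
= 0.39 / sqrt(0.592)
= 0.39 / 0.769415
r_corrected = 0.5069

0.5069


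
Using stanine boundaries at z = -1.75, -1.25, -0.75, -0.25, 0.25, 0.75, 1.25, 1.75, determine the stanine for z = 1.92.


Stanine boundaries: [-1.75, -1.25, -0.75, -0.25, 0.25, 0.75, 1.25, 1.75]
z = 1.92
Check each boundary:
  z >= -1.75 -> could be stanine 2
  z >= -1.25 -> could be stanine 3
  z >= -0.75 -> could be stanine 4
  z >= -0.25 -> could be stanine 5
  z >= 0.25 -> could be stanine 6
  z >= 0.75 -> could be stanine 7
  z >= 1.25 -> could be stanine 8
  z >= 1.75 -> could be stanine 9
Highest qualifying boundary gives stanine = 9

9


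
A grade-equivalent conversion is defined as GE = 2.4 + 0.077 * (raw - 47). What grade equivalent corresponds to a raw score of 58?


raw - median = 58 - 47 = 11
slope * diff = 0.077 * 11 = 0.847
GE = 2.4 + 0.847
GE = 3.247

3.247


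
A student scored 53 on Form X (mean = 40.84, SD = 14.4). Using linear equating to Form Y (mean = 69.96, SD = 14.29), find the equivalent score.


slope = SD_Y / SD_X = 14.29 / 14.4 ~ 0.9924
intercept = mean_Y - slope * mean_X = 69.96 - (14.29 / 14.4) * 40.84 ~ 29.432
Y = slope * X + intercept. To avoid rounding drift from the rounded slope/intercept, evaluate the equivalent form Y = mean_Y + SD_Y * (X - mean_X) / SD_X at full precision:
Y = 69.96 + 14.29 * (53 - 40.84) / 14.4
Y = 69.96 + 14.29 * 12.16 / 14.4
Y = 69.96 + 173.7664 / 14.4
Y = 69.96 + 12.0671
Y = 82.0271

82.0271


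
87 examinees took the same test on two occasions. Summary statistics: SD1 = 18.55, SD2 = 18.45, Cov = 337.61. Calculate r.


r = cov(X,Y) / (SD_X * SD_Y)
r = 337.61 / (18.55 * 18.45)
r = 337.61 / 342.2475
r = 0.9864

0.9864


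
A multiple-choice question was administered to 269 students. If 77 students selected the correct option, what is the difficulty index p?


Item difficulty p = number correct / total examinees
p = 77 / 269
p = 0.2862

0.2862


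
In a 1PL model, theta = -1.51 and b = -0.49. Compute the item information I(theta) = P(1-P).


P = 1/(1+exp(-(-1.51--0.49))) = 0.265
I = P*(1-P) = 0.265 * 0.735
I = 0.1948

0.1948


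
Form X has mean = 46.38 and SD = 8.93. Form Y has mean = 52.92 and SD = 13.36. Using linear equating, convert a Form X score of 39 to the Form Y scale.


slope = SD_Y / SD_X = 13.36 / 8.93 ~ 1.4961
intercept = mean_Y - slope * mean_X = 52.92 - (13.36 / 8.93) * 46.38 ~ -16.4682
Y = slope * X + intercept. To avoid rounding drift from the rounded slope/intercept, evaluate the equivalent form Y = mean_Y + SD_Y * (X - mean_X) / SD_X at full precision:
Y = 52.92 + 13.36 * (39 - 46.38) / 8.93
Y = 52.92 - 13.36 * 7.38 / 8.93
Y = 52.92 - 98.5968 / 8.93
Y = 52.92 - 11.0411
Y = 41.8789

41.8789


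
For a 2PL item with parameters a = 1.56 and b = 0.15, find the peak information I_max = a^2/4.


For 2PL, max info at theta = b = 0.15
I_max = a^2 / 4 = 1.56^2 / 4
= 2.4336 / 4
I_max = 0.6084

0.6084


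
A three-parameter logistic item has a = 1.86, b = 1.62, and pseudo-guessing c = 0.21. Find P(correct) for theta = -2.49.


logit = 1.86*(-2.49 - 1.62) = -7.6446
P* = 1/(1 + exp(--7.6446)) = 0.0005
P = 0.21 + (1 - 0.21) * 0.0005
P = 0.2104

0.2104


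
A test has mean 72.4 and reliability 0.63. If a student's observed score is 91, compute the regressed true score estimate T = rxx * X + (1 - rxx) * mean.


T_est = rxx * X + (1 - rxx) * mean
T_est = 0.63 * 91 + 0.37 * 72.4
T_est = 57.33 + 26.788
T_est = 84.118

84.118


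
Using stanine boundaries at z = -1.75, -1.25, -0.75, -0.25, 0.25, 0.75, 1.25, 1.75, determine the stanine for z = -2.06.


Stanine boundaries: [-1.75, -1.25, -0.75, -0.25, 0.25, 0.75, 1.25, 1.75]
z = -2.06
Check each boundary:
  z < -1.75
  z < -1.25
  z < -0.75
  z < -0.25
  z < 0.25
  z < 0.75
  z < 1.25
  z < 1.75
Highest qualifying boundary gives stanine = 1

1


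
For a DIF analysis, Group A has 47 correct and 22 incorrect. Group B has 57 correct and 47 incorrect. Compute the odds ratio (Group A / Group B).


Odds_A = 47/22 = 2.1364
Odds_B = 57/47 = 1.2128
OR = Odds_A / Odds_B = 2.1364 / 1.2128
Exactly, OR = (47 * 47) / (22 * 57) = 2209 / 1254
OR = 1.7616

1.7616


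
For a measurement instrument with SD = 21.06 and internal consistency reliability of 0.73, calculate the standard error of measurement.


SEM = SD * sqrt(1 - rxx)
SEM = 21.06 * sqrt(1 - 0.73)
SEM = 21.06 * sqrt(0.27) = 21.06 * 0.519615
SEM = 10.9431

10.9431


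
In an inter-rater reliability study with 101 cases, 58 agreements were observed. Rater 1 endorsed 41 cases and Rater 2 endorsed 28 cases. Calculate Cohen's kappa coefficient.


P_o = 58/101 = 0.574257
P_e = (41*28 + 60*73) / 10201 = 0.541908
kappa = (P_o - P_e) / (1 - P_e)
kappa = (0.574257 - 0.541908) / (1 - 0.541908)
kappa = 0.0706

0.0706


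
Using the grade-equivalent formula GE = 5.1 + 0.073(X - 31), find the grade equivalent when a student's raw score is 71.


raw - median = 71 - 31 = 40
slope * diff = 0.073 * 40 = 2.92
GE = 5.1 + 2.92
GE = 8.02

8.02


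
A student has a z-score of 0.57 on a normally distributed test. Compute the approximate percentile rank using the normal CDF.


CDF(z) = 0.5 * (1 + erf(z/sqrt(2)))
erf(0.4031) = 0.4313
CDF = 0.7157
Percentile rank = 0.7157 * 100 = 71.57

71.57


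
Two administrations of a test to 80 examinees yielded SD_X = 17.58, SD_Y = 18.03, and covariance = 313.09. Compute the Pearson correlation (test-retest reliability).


r = cov(X,Y) / (SD_X * SD_Y)
r = 313.09 / (17.58 * 18.03)
r = 313.09 / 316.9674
r = 0.9878

0.9878


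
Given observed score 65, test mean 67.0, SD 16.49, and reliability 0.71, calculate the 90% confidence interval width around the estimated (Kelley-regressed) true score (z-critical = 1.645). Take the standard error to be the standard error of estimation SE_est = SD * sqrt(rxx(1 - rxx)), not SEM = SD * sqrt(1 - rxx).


True score estimate = 0.71*65 + 0.29*67.0 = 65.58
SE_est = SD * sqrt(rxx * (1 - rxx)) = 16.49 * sqrt(0.71 * 0.29) = 16.49 * sqrt(0.2059) = 7.482536
CI = T_est +/- z * SE_est, so width = 2 * z * SE_est = 2 * 1.645 * 7.482536
Width = 24.6175

24.6175


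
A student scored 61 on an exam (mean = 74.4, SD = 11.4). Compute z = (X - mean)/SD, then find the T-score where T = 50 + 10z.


z = (X - mean) / SD = (61 - 74.4) / 11.4
z = -13.4 / 11.4
z = -1.1754
T-score = T = 50 + 10z
Carry z at full precision (z = -13.4 / 11.4) into the conversion:
T-score = 50 + 10 * (-13.4 / 11.4) = 50 + -134 / 11.4
T-score = 50 + -11.7544
T-score = 38.2456

38.2456


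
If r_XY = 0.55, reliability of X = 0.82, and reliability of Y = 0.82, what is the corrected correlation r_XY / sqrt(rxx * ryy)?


r_corrected = rxy / sqrt(rxx * ryy)
= 0.55 / sqrt(0.82 * 0.82)
= 0.55 / sqrt(0.6724)
= 0.55 / 0.82
r_corrected = 0.6707

0.6707


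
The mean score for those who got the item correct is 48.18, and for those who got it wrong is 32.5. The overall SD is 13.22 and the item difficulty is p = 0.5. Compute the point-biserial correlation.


q = 1 - p = 0.5
rpb = ((M1 - M0) / SD) * sqrt(p * q)
rpb = ((48.18 - 32.5) / 13.22) * sqrt(0.5 * 0.5)
rpb = 0.593

0.593


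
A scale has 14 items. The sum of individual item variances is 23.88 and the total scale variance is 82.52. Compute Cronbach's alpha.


alpha = (k/(k-1)) * (1 - sum(si^2)/s_total^2)
= (14/13) * (1 - 23.88/82.52)
alpha = 0.7653

0.7653


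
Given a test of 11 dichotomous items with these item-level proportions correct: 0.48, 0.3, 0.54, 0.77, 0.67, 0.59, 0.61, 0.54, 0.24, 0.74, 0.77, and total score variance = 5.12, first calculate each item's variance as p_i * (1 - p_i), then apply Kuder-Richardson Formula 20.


For each item, compute p_i * q_i:
  Item 1: 0.48 * 0.52 = 0.2496
  Item 2: 0.3 * 0.7 = 0.21
  Item 3: 0.54 * 0.46 = 0.2484
  Item 4: 0.77 * 0.23 = 0.1771
  Item 5: 0.67 * 0.33 = 0.2211
  Item 6: 0.59 * 0.41 = 0.2419
  Item 7: 0.61 * 0.39 = 0.2379
  Item 8: 0.54 * 0.46 = 0.2484
  Item 9: 0.24 * 0.76 = 0.1824
  Item 10: 0.74 * 0.26 = 0.1924
  Item 11: 0.77 * 0.23 = 0.1771
Sum(p_i * q_i) = 0.2496 + 0.21 + 0.2484 + 0.1771 + 0.2211 + 0.2419 + 0.2379 + 0.2484 + 0.1824 + 0.1924 + 0.1771 = 2.3863
KR-20 = (k/(k-1)) * (1 - Sum(p_i*q_i) / Var_total)
= (11/10) * (1 - 2.3863/5.12)
= 1.1 * 0.5339
KR-20 = 0.5873

0.5873


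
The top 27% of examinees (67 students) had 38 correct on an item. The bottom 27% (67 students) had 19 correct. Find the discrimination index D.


p_upper = 38/67 = 0.5672
p_lower = 19/67 = 0.2836
D = 0.5672 - 0.2836 = 0.2836

0.2836


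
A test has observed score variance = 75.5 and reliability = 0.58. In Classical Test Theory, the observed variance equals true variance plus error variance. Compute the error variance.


var_true = rxx * var_obs = 0.58 * 75.5 = 43.79
var_error = var_obs - var_true
var_error = 75.5 - 43.79
var_error = 31.71

31.71


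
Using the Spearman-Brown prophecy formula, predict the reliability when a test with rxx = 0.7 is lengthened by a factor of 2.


r_new = (n * rxx) / (1 + (n-1) * rxx)
r_new = (2 * 0.7) / (1 + 1 * 0.7)
r_new = 1.4 / 1.7
r_new = 0.8235

0.8235


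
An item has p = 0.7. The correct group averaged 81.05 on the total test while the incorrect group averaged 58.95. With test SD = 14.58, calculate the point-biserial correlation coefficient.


q = 1 - p = 0.3
rpb = ((M1 - M0) / SD) * sqrt(p * q)
rpb = ((81.05 - 58.95) / 14.58) * sqrt(0.7 * 0.3)
rpb = 0.6946

0.6946


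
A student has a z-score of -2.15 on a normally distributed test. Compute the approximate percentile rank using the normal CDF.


CDF(z) = 0.5 * (1 + erf(z/sqrt(2)))
erf(-1.5203) = -0.9684
CDF = 0.0158
Percentile rank = 0.0158 * 100 = 1.58

1.58


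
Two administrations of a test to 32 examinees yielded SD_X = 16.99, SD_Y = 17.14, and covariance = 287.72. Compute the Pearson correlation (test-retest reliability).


r = cov(X,Y) / (SD_X * SD_Y)
r = 287.72 / (16.99 * 17.14)
r = 287.72 / 291.2086
r = 0.988

0.988


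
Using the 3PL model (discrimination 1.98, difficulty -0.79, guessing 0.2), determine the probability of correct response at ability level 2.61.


logit = 1.98*(2.61 - -0.79) = 6.732
P* = 1/(1 + exp(-6.732)) = 0.9988
P = 0.2 + (1 - 0.2) * 0.9988
P = 0.999

0.999


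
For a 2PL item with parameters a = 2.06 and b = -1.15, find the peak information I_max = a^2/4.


For 2PL, max info at theta = b = -1.15
I_max = a^2 / 4 = 2.06^2 / 4
= 4.2436 / 4
I_max = 1.0609

1.0609


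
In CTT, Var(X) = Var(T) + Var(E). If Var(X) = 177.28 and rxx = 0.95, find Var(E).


var_true = rxx * var_obs = 0.95 * 177.28 = 168.416
var_error = var_obs - var_true
var_error = 177.28 - 168.416
var_error = 8.864

8.864


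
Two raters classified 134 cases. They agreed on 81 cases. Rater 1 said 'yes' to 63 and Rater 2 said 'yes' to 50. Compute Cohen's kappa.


P_o = 81/134 = 0.604478
P_e = (63*50 + 71*84) / 17956 = 0.507574
kappa = (P_o - P_e) / (1 - P_e)
kappa = (0.604478 - 0.507574) / (1 - 0.507574)
kappa = 0.1968

0.1968


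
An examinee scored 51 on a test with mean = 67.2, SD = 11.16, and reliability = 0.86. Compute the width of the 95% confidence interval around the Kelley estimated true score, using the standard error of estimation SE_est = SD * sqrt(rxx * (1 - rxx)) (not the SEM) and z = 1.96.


True score estimate = 0.86*51 + 0.14*67.2 = 53.268
SE_est = SD * sqrt(rxx * (1 - rxx)) = 11.16 * sqrt(0.86 * 0.14) = 11.16 * sqrt(0.1204) = 3.872375
CI = T_est +/- z * SE_est, so width = 2 * z * SE_est = 2 * 1.96 * 3.872375
Width = 15.1797

15.1797


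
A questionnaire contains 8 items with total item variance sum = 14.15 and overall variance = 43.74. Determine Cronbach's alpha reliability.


alpha = (k/(k-1)) * (1 - sum(si^2)/s_total^2)
= (8/7) * (1 - 14.15/43.74)
alpha = 0.7731

0.7731


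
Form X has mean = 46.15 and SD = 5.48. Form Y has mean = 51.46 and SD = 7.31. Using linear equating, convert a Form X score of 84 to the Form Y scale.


slope = SD_Y / SD_X = 7.31 / 5.48 ~ 1.3339
intercept = mean_Y - slope * mean_X = 51.46 - (7.31 / 5.48) * 46.15 ~ -10.1014
Y = slope * X + intercept. To avoid rounding drift from the rounded slope/intercept, evaluate the equivalent form Y = mean_Y + SD_Y * (X - mean_X) / SD_X at full precision:
Y = 51.46 + 7.31 * (84 - 46.15) / 5.48
Y = 51.46 + 7.31 * 37.85 / 5.48
Y = 51.46 + 276.6835 / 5.48
Y = 51.46 + 50.4897
Y = 101.9497

101.9497


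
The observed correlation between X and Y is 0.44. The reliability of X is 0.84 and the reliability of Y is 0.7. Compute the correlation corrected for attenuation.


r_corrected = rxy / sqrt(rxx * ryy)
= 0.44 / sqrt(0.84 * 0.7)
= 0.44 / sqrt(0.588)
= 0.44 / 0.766812
r_corrected = 0.5738

0.5738


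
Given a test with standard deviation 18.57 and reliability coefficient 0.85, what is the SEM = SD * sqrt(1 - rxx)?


SEM = SD * sqrt(1 - rxx)
SEM = 18.57 * sqrt(1 - 0.85)
SEM = 18.57 * sqrt(0.15) = 18.57 * 0.387298
SEM = 7.1921

7.1921


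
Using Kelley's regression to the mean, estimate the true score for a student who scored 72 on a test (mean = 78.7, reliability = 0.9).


T_est = rxx * X + (1 - rxx) * mean
T_est = 0.9 * 72 + 0.1 * 78.7
T_est = 64.8 + 7.87
T_est = 72.67

72.67


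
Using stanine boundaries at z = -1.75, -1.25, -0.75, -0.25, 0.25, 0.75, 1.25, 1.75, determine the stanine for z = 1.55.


Stanine boundaries: [-1.75, -1.25, -0.75, -0.25, 0.25, 0.75, 1.25, 1.75]
z = 1.55
Check each boundary:
  z >= -1.75 -> could be stanine 2
  z >= -1.25 -> could be stanine 3
  z >= -0.75 -> could be stanine 4
  z >= -0.25 -> could be stanine 5
  z >= 0.25 -> could be stanine 6
  z >= 0.75 -> could be stanine 7
  z >= 1.25 -> could be stanine 8
  z < 1.75
Highest qualifying boundary gives stanine = 8

8


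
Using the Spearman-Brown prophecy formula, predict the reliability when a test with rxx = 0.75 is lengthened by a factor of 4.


r_new = (n * rxx) / (1 + (n-1) * rxx)
r_new = (4 * 0.75) / (1 + 3 * 0.75)
r_new = 3.0 / 3.25
r_new = 0.9231

0.9231


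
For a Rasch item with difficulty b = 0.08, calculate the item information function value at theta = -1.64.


P = 1/(1+exp(-(-1.64-0.08))) = 0.1519
I = P*(1-P) = 0.1519 * 0.8481
I = 0.1288

0.1288


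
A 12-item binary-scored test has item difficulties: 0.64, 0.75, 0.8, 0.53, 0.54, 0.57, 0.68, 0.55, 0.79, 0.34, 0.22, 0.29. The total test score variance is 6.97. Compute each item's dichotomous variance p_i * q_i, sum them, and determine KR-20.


For each item, compute p_i * q_i:
  Item 1: 0.64 * 0.36 = 0.2304
  Item 2: 0.75 * 0.25 = 0.1875
  Item 3: 0.8 * 0.2 = 0.16
  Item 4: 0.53 * 0.47 = 0.2491
  Item 5: 0.54 * 0.46 = 0.2484
  Item 6: 0.57 * 0.43 = 0.2451
  Item 7: 0.68 * 0.32 = 0.2176
  Item 8: 0.55 * 0.45 = 0.2475
  Item 9: 0.79 * 0.21 = 0.1659
  Item 10: 0.34 * 0.66 = 0.2244
  Item 11: 0.22 * 0.78 = 0.1716
  Item 12: 0.29 * 0.71 = 0.2059
Sum(p_i * q_i) = 0.2304 + 0.1875 + 0.16 + 0.2491 + 0.2484 + 0.2451 + 0.2176 + 0.2475 + 0.1659 + 0.2244 + 0.1716 + 0.2059 = 2.5534
KR-20 = (k/(k-1)) * (1 - Sum(p_i*q_i) / Var_total)
= (12/11) * (1 - 2.5534/6.97)
= 1.0909 * 0.6337
KR-20 = 0.6913

0.6913


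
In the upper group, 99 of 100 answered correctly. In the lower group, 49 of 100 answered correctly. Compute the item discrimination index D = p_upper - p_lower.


p_upper = 99/100 = 0.99
p_lower = 49/100 = 0.49
D = 0.99 - 0.49 = 0.5

0.5


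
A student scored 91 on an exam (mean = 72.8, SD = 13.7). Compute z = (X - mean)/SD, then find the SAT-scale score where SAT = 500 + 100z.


z = (X - mean) / SD = (91 - 72.8) / 13.7
z = 18.2 / 13.7
z = 1.3285
SAT-scale = SAT = 500 + 100z
Carry z at full precision (z = 18.2 / 13.7) into the conversion:
SAT-scale = 500 + 100 * (18.2 / 13.7) = 500 + 1820 / 13.7
SAT-scale = 500 + 132.8467
SAT-scale = 632.8467

632.8467


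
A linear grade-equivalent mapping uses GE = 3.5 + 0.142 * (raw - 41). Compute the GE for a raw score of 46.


raw - median = 46 - 41 = 5
slope * diff = 0.142 * 5 = 0.71
GE = 3.5 + 0.71
GE = 4.21

4.21


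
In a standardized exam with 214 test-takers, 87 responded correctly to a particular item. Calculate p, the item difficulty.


Item difficulty p = number correct / total examinees
p = 87 / 214
p = 0.4065

0.4065


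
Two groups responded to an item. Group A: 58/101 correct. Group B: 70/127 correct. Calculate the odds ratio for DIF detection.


Odds_A = 58/43 = 1.3488
Odds_B = 70/57 = 1.2281
OR = Odds_A / Odds_B = 1.3488 / 1.2281
Exactly, OR = (58 * 57) / (43 * 70) = 3306 / 3010
OR = 1.0983

1.0983


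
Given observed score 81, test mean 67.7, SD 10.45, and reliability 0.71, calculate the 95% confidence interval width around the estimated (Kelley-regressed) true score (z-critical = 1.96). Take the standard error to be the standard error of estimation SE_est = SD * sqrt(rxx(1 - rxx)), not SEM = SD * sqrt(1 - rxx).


True score estimate = 0.71*81 + 0.29*67.7 = 77.143
SE_est = SD * sqrt(rxx * (1 - rxx)) = 10.45 * sqrt(0.71 * 0.29) = 10.45 * sqrt(0.2059) = 4.741813
CI = T_est +/- z * SE_est, so width = 2 * z * SE_est = 2 * 1.96 * 4.741813
Width = 18.5879

18.5879


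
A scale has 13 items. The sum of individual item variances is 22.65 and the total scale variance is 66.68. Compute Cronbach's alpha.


alpha = (k/(k-1)) * (1 - sum(si^2)/s_total^2)
= (13/12) * (1 - 22.65/66.68)
alpha = 0.7153

0.7153


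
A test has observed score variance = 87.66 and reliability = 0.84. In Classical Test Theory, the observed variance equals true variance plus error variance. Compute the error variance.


var_true = rxx * var_obs = 0.84 * 87.66 = 73.6344
var_error = var_obs - var_true
var_error = 87.66 - 73.6344
var_error = 14.0256

14.0256


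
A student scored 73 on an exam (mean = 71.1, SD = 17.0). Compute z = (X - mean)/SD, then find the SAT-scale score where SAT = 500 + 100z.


z = (X - mean) / SD = (73 - 71.1) / 17.0
z = 1.9 / 17.0
z = 0.1118
SAT-scale = SAT = 500 + 100z
Carry z at full precision (z = 1.9 / 17.0) into the conversion:
SAT-scale = 500 + 100 * (1.9 / 17.0) = 500 + 190 / 17.0
SAT-scale = 500 + 11.1765
SAT-scale = 511.1765

511.1765


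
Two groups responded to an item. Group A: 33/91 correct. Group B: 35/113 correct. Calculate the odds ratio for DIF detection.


Odds_A = 33/58 = 0.569
Odds_B = 35/78 = 0.4487
OR = Odds_A / Odds_B = 0.569 / 0.4487
Exactly, OR = (33 * 78) / (58 * 35) = 2574 / 2030
OR = 1.268

1.268


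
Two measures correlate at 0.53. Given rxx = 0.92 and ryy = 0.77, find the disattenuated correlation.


r_corrected = rxy / sqrt(rxx * ryy)
= 0.53 / sqrt(0.92 * 0.77)
= 0.53 / sqrt(0.7084)
= 0.53 / 0.841665
r_corrected = 0.6297

0.6297


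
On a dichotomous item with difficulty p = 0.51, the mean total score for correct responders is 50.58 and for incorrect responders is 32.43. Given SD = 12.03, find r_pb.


q = 1 - p = 0.49
rpb = ((M1 - M0) / SD) * sqrt(p * q)
rpb = ((50.58 - 32.43) / 12.03) * sqrt(0.51 * 0.49)
rpb = 0.7542

0.7542


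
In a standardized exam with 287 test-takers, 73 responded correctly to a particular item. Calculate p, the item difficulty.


Item difficulty p = number correct / total examinees
p = 73 / 287
p = 0.2544

0.2544


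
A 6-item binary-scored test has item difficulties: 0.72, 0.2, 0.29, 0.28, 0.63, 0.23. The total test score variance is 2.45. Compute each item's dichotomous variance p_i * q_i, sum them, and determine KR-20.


For each item, compute p_i * q_i:
  Item 1: 0.72 * 0.28 = 0.2016
  Item 2: 0.2 * 0.8 = 0.16
  Item 3: 0.29 * 0.71 = 0.2059
  Item 4: 0.28 * 0.72 = 0.2016
  Item 5: 0.63 * 0.37 = 0.2331
  Item 6: 0.23 * 0.77 = 0.1771
Sum(p_i * q_i) = 0.2016 + 0.16 + 0.2059 + 0.2016 + 0.2331 + 0.1771 = 1.1793
KR-20 = (k/(k-1)) * (1 - Sum(p_i*q_i) / Var_total)
= (6/5) * (1 - 1.1793/2.45)
= 1.2 * 0.5187
KR-20 = 0.6224

0.6224


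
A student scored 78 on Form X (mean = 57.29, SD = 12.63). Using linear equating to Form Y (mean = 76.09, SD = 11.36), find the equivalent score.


slope = SD_Y / SD_X = 11.36 / 12.63 ~ 0.8994
intercept = mean_Y - slope * mean_X = 76.09 - (11.36 / 12.63) * 57.29 ~ 24.5608
Y = slope * X + intercept. To avoid rounding drift from the rounded slope/intercept, evaluate the equivalent form Y = mean_Y + SD_Y * (X - mean_X) / SD_X at full precision:
Y = 76.09 + 11.36 * (78 - 57.29) / 12.63
Y = 76.09 + 11.36 * 20.71 / 12.63
Y = 76.09 + 235.2656 / 12.63
Y = 76.09 + 18.6275
Y = 94.7175

94.7175


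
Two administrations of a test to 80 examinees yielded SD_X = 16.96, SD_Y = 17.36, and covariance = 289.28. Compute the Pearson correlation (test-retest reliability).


r = cov(X,Y) / (SD_X * SD_Y)
r = 289.28 / (16.96 * 17.36)
r = 289.28 / 294.4256
r = 0.9825

0.9825


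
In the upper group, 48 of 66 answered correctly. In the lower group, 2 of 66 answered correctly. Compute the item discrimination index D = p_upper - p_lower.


p_upper = 48/66 = 0.7273
p_lower = 2/66 = 0.0303
D = 0.7273 - 0.0303 = 0.697

0.697


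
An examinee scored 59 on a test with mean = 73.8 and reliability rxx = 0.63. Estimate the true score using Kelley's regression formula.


T_est = rxx * X + (1 - rxx) * mean
T_est = 0.63 * 59 + 0.37 * 73.8
T_est = 37.17 + 27.306
T_est = 64.476

64.476


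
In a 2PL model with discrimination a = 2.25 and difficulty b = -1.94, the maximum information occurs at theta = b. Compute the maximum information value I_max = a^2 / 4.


For 2PL, max info at theta = b = -1.94
I_max = a^2 / 4 = 2.25^2 / 4
= 5.0625 / 4
I_max = 1.2656

1.2656


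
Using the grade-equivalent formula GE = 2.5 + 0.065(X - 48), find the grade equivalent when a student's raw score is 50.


raw - median = 50 - 48 = 2
slope * diff = 0.065 * 2 = 0.13
GE = 2.5 + 0.13
GE = 2.63

2.63


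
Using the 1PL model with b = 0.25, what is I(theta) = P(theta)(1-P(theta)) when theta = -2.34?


P = 1/(1+exp(-(-2.34-0.25))) = 0.0698
I = P*(1-P) = 0.0698 * 0.9302
I = 0.0649

0.0649


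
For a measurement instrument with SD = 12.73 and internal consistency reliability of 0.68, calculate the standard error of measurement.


SEM = SD * sqrt(1 - rxx)
SEM = 12.73 * sqrt(1 - 0.68)
SEM = 12.73 * sqrt(0.32) = 12.73 * 0.565685
SEM = 7.2012

7.2012


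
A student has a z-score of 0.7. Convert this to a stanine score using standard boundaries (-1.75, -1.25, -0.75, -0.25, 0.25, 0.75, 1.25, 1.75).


Stanine boundaries: [-1.75, -1.25, -0.75, -0.25, 0.25, 0.75, 1.25, 1.75]
z = 0.7
Check each boundary:
  z >= -1.75 -> could be stanine 2
  z >= -1.25 -> could be stanine 3
  z >= -0.75 -> could be stanine 4
  z >= -0.25 -> could be stanine 5
  z >= 0.25 -> could be stanine 6
  z < 0.75
  z < 1.25
  z < 1.75
Highest qualifying boundary gives stanine = 6

6


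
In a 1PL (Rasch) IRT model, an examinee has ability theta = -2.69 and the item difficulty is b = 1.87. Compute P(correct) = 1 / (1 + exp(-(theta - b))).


theta - b = -2.69 - 1.87 = -4.56
exp(-(theta - b)) = exp(4.56) = 95.5835
P = 1 / (1 + 95.5835)
P = 0.0104

0.0104


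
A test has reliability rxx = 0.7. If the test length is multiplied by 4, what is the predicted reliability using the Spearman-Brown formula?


r_new = (n * rxx) / (1 + (n-1) * rxx)
r_new = (4 * 0.7) / (1 + 3 * 0.7)
r_new = 2.8 / 3.1
r_new = 0.9032

0.9032


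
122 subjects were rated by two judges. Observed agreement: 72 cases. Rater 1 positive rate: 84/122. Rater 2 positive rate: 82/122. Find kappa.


P_o = 72/122 = 0.590164
P_e = (84*82 + 38*40) / 14884 = 0.564902
kappa = (P_o - P_e) / (1 - P_e)
kappa = (0.590164 - 0.564902) / (1 - 0.564902)
kappa = 0.0581

0.0581


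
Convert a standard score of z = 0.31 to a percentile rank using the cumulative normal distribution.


CDF(z) = 0.5 * (1 + erf(z/sqrt(2)))
erf(0.2192) = 0.2434
CDF = 0.6217
Percentile rank = 0.6217 * 100 = 62.17

62.17


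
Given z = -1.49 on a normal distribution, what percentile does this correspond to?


CDF(z) = 0.5 * (1 + erf(z/sqrt(2)))
erf(-1.0536) = -0.8638
CDF = 0.0681
Percentile rank = 0.0681 * 100 = 6.81

6.81


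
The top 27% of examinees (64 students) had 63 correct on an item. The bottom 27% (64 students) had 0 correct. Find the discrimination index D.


p_upper = 63/64 = 0.9844
p_lower = 0/64 = 0.0
D = 0.9844 - 0.0 = 0.9844

0.9844


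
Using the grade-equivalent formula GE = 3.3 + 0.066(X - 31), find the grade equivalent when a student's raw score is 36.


raw - median = 36 - 31 = 5
slope * diff = 0.066 * 5 = 0.33
GE = 3.3 + 0.33
GE = 3.63

3.63


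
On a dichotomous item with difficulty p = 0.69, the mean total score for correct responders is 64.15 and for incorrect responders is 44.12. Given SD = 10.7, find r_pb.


q = 1 - p = 0.31
rpb = ((M1 - M0) / SD) * sqrt(p * q)
rpb = ((64.15 - 44.12) / 10.7) * sqrt(0.69 * 0.31)
rpb = 0.8658

0.8658


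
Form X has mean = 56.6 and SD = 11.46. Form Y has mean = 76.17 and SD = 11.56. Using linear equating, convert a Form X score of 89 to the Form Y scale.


slope = SD_Y / SD_X = 11.56 / 11.46 ~ 1.0087
intercept = mean_Y - slope * mean_X = 76.17 - (11.56 / 11.46) * 56.6 ~ 19.0761
Y = slope * X + intercept. To avoid rounding drift from the rounded slope/intercept, evaluate the equivalent form Y = mean_Y + SD_Y * (X - mean_X) / SD_X at full precision:
Y = 76.17 + 11.56 * (89 - 56.6) / 11.46
Y = 76.17 + 11.56 * 32.4 / 11.46
Y = 76.17 + 374.544 / 11.46
Y = 76.17 + 32.6827
Y = 108.8527

108.8527


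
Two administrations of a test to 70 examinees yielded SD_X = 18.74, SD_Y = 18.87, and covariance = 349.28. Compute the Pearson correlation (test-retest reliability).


r = cov(X,Y) / (SD_X * SD_Y)
r = 349.28 / (18.74 * 18.87)
r = 349.28 / 353.6238
r = 0.9877

0.9877
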